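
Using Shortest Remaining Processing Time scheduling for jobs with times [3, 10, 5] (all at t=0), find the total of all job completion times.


Since all jobs arrive at t=0, SRPT equals SPT ordering.
SPT order: [3, 5, 10]
Completion times:
  Job 1: p=3, C=3
  Job 2: p=5, C=8
  Job 3: p=10, C=18
Total completion time = 3 + 8 + 18 = 29

29


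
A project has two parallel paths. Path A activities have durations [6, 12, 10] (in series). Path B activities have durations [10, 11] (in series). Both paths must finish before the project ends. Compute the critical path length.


Path A total = 6 + 12 + 10 = 28
Path B total = 10 + 11 = 21
Critical path = longest path = max(28, 21) = 28

28


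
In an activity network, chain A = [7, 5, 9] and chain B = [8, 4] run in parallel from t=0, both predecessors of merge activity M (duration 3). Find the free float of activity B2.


ES(B2) = sum of predecessors on chain B = 8
EF(B2) = ES + duration = 8 + 4 = 12
Successor of B2 is M. ES(M) = max(sum(A), sum(B)) = max(21, 12) = 21
Free float = ES(successor) - EF(current) = 21 - 12 = 9

9


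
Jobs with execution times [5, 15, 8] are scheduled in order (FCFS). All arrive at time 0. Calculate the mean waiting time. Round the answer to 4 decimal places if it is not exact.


FCFS order (as given): [5, 15, 8]
Waiting times:
  Job 1: wait = 0
  Job 2: wait = 5
  Job 3: wait = 20
Sum of waiting times = 25
Average waiting time = 25/3 = 8.3333

8.3333


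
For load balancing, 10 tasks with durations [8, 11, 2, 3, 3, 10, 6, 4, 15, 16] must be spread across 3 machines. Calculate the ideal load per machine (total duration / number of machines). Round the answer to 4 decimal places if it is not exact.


Total processing time = 8 + 11 + 2 + 3 + 3 + 10 + 6 + 4 + 15 + 16 = 78
Number of machines = 3
Ideal balanced load = 78 / 3 = 26.0

26.0


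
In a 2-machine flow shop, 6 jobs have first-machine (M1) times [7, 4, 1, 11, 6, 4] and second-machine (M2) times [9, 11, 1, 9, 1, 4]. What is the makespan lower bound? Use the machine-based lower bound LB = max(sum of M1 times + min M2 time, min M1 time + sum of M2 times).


LB1 = sum(M1 times) + min(M2 times) = 33 + 1 = 34
LB2 = min(M1 times) + sum(M2 times) = 1 + 35 = 36
Lower bound = max(LB1, LB2) = max(34, 36) = 36

36


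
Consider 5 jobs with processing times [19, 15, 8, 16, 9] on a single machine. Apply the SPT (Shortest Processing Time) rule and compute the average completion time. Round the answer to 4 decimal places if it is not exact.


Sort jobs by processing time (SPT order): [8, 9, 15, 16, 19]
Compute completion times sequentially:
  Job 1: processing = 8, completes at 8
  Job 2: processing = 9, completes at 17
  Job 3: processing = 15, completes at 32
  Job 4: processing = 16, completes at 48
  Job 5: processing = 19, completes at 67
Sum of completion times = 172
Average completion time = 172/5 = 34.4

34.4


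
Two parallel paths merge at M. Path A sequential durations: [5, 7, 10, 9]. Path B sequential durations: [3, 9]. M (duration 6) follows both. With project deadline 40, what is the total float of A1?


Forward pass: ES(A1) = sum of predecessors on chain A = 0
EF = ES + duration = 0 + 5 = 5
Backward pass: LF(M) = deadline = 40; LS(M) = 40 - 6 = 34
LF(A1) = LS(M) - sum(successors on chain A) = 34 - 26 = 8
LS = LF - duration = 8 - 5 = 3
Total float = LS - ES = 3 - 0 = 3

3


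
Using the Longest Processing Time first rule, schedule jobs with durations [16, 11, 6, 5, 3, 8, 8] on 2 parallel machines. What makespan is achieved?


Sort jobs in decreasing order (LPT): [16, 11, 8, 8, 6, 5, 3]
Assign each job to the least loaded machine:
  Machine 1: jobs [16, 8, 5], load = 29
  Machine 2: jobs [11, 8, 6, 3], load = 28
Makespan = max load = 29

29


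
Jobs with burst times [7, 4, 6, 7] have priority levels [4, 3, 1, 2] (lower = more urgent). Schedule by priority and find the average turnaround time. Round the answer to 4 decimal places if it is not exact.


Sort by priority (ascending = highest first):
Order: [(1, 6), (2, 7), (3, 4), (4, 7)]
Completion times:
  Priority 1, burst=6, C=6
  Priority 2, burst=7, C=13
  Priority 3, burst=4, C=17
  Priority 4, burst=7, C=24
Average turnaround = 60/4 = 15.0

15.0


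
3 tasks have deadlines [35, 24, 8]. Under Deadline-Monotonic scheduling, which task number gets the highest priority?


Sort tasks by relative deadline (ascending):
  Task 3: deadline = 8
  Task 2: deadline = 24
  Task 1: deadline = 35
Priority order (highest first): [3, 2, 1]
Highest priority task = 3

3


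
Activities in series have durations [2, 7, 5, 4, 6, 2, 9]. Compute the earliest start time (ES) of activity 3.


Activity 3 starts after activities 1 through 2 complete.
Predecessor durations: [2, 7]
ES = 2 + 7 = 9

9


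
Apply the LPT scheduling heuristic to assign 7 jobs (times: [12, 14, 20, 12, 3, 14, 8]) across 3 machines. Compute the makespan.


Sort jobs in decreasing order (LPT): [20, 14, 14, 12, 12, 8, 3]
Assign each job to the least loaded machine:
  Machine 1: jobs [20, 8], load = 28
  Machine 2: jobs [14, 12, 3], load = 29
  Machine 3: jobs [14, 12], load = 26
Makespan = max load = 29

29


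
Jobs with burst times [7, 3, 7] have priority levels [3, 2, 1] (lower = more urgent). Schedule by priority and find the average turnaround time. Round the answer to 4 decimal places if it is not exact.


Sort by priority (ascending = highest first):
Order: [(1, 7), (2, 3), (3, 7)]
Completion times:
  Priority 1, burst=7, C=7
  Priority 2, burst=3, C=10
  Priority 3, burst=7, C=17
Average turnaround = 34/3 = 11.3333

11.3333


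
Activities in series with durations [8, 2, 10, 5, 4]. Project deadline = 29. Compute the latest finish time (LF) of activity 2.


LF(activity 2) = deadline - sum of successor durations
Successors: activities 3 through 5 with durations [10, 5, 4]
Sum of successor durations = 19
LF = 29 - 19 = 10

10


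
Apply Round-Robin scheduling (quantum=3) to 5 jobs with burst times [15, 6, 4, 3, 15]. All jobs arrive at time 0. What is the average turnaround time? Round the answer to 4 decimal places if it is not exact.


Time quantum = 3
Execution trace:
  J1 runs 3 units, time = 3
  J2 runs 3 units, time = 6
  J3 runs 3 units, time = 9
  J4 runs 3 units, time = 12
  J5 runs 3 units, time = 15
  J1 runs 3 units, time = 18
  J2 runs 3 units, time = 21
  J3 runs 1 units, time = 22
  J5 runs 3 units, time = 25
  J1 runs 3 units, time = 28
  J5 runs 3 units, time = 31
  J1 runs 3 units, time = 34
  J5 runs 3 units, time = 37
  J1 runs 3 units, time = 40
  J5 runs 3 units, time = 43
Finish times: [40, 21, 22, 12, 43]
Average turnaround = 138/5 = 27.6

27.6


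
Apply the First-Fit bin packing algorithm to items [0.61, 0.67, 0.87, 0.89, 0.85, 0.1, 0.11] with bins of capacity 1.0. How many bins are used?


Place items sequentially using First-Fit:
  Item 0.61 -> new Bin 1
  Item 0.67 -> new Bin 2
  Item 0.87 -> new Bin 3
  Item 0.89 -> new Bin 4
  Item 0.85 -> new Bin 5
  Item 0.1 -> Bin 1 (now 0.71)
  Item 0.11 -> Bin 1 (now 0.82)
Total bins used = 5

5


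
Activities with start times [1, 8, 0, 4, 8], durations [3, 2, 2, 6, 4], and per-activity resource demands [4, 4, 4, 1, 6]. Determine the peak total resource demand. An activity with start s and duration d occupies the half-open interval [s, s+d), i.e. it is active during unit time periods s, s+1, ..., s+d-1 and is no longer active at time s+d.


Each activity i is active on [start_i, start_i + duration_i).
Compute total resource usage per time slot:
  t=0: active resources = [4], total = 4
  t=1: active resources = [4, 4], total = 8
  t=2: active resources = [4], total = 4
  t=3: active resources = [4], total = 4
  t=4: active resources = [1], total = 1
  t=5: active resources = [1], total = 1
  t=6: active resources = [1], total = 1
  t=7: active resources = [1], total = 1
  t=8: active resources = [4, 1, 6], total = 11
  t=9: active resources = [4, 1, 6], total = 11
  t=10: active resources = [6], total = 6
  t=11: active resources = [6], total = 6
Peak resource demand = 11

11


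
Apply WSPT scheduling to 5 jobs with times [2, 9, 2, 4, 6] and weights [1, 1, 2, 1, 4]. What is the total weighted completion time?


Compute p/w ratios and sort ascending (WSPT): [(2, 2), (6, 4), (2, 1), (4, 1), (9, 1)]
Compute weighted completion times:
  Job (p=2,w=2): C=2, w*C=2*2=4
  Job (p=6,w=4): C=8, w*C=4*8=32
  Job (p=2,w=1): C=10, w*C=1*10=10
  Job (p=4,w=1): C=14, w*C=1*14=14
  Job (p=9,w=1): C=23, w*C=1*23=23
Total weighted completion time = 83

83


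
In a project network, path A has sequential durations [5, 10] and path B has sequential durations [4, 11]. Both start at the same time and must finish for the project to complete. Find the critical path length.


Path A total = 5 + 10 = 15
Path B total = 4 + 11 = 15
Critical path = longest path = max(15, 15) = 15

15


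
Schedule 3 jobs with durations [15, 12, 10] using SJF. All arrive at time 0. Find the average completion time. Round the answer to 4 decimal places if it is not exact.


SJF order (ascending): [10, 12, 15]
Completion times:
  Job 1: burst=10, C=10
  Job 2: burst=12, C=22
  Job 3: burst=15, C=37
Average completion = 69/3 = 23.0

23.0


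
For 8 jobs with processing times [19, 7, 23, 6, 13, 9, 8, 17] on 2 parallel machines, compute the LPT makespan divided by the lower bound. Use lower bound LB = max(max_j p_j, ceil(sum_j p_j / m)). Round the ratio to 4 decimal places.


LPT order: [23, 19, 17, 13, 9, 8, 7, 6]
Machine loads after assignment: [51, 51]
LPT makespan = 51
Lower bound = max(max_job, ceil(total/2)) = max(23, 51) = 51
Ratio = 51 / 51 = 1.0

1.0


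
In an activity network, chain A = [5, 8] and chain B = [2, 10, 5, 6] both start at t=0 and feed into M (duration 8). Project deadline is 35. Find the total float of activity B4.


Forward pass: ES(B4) = sum of predecessors on chain B = 17
EF = ES + duration = 17 + 6 = 23
Backward pass: LF(M) = deadline = 35; LS(M) = 35 - 8 = 27
LF(B4) = LS(M) - sum(successors on chain B) = 27 - 0 = 27
LS = LF - duration = 27 - 6 = 21
Total float = LS - ES = 21 - 17 = 4

4


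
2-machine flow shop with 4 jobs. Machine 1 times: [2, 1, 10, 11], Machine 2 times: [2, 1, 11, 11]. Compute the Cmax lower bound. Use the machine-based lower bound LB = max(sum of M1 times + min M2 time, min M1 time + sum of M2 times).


LB1 = sum(M1 times) + min(M2 times) = 24 + 1 = 25
LB2 = min(M1 times) + sum(M2 times) = 1 + 25 = 26
Lower bound = max(LB1, LB2) = max(25, 26) = 26

26


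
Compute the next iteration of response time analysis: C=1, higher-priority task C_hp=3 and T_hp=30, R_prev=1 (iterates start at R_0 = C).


R_next = C + ceil(R_prev / T_hp) * C_hp
ceil(1 / 30) = ceil(0.0333) = 1
Interference = 1 * 3 = 3
R_next = 1 + 3 = 4

4


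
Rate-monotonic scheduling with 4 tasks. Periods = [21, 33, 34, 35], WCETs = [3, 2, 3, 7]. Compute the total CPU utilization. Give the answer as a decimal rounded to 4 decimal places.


Compute individual utilizations (exact fractions):
  Task 1: C/T = 3/21 = 1/7 (approx. 0.1429)
  Task 2: C/T = 2/33 (approx. 0.0606)
  Task 3: C/T = 3/34 (approx. 0.0882)
  Task 4: C/T = 7/35 = 1/5 (approx. 0.2)
Total utilization U = 1/7 + 2/33 + 3/34 + 1/5 = 19309/39270
Rounded to 4 decimal places: U = 0.4917
RM (Liu & Layland) bound for 4 tasks = 0.756828; compare with U = 19309/39270 (approx. 0.491698)
U <= bound, so schedulable by RM sufficient condition.

0.4917


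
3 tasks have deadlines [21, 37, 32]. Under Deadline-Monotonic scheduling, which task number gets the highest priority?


Sort tasks by relative deadline (ascending):
  Task 1: deadline = 21
  Task 3: deadline = 32
  Task 2: deadline = 37
Priority order (highest first): [1, 3, 2]
Highest priority task = 1

1


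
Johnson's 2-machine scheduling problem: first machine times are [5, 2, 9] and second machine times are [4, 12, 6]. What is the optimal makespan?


Apply Johnson's rule:
  Group 1 (a <= b): [(2, 2, 12)]
  Group 2 (a > b): [(3, 9, 6), (1, 5, 4)]
Optimal job order: [2, 3, 1]
Schedule:
  Job 2: M1 done at 2, M2 done at 14
  Job 3: M1 done at 11, M2 done at 20
  Job 1: M1 done at 16, M2 done at 24
Makespan = 24

24


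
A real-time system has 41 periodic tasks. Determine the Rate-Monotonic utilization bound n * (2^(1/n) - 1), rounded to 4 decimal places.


Compute 2^(1/41) = 1.0170497444
Subtract 1: 1.0170497444 - 1 = 0.0170497444
Multiply by n: 41 * 0.0170497444 = 0.6990395204
Round to 4 dp: 0.6990

0.6990


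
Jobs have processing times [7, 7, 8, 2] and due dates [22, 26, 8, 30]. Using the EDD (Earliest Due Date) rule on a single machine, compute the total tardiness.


Sort by due date (EDD order): [(8, 8), (7, 22), (7, 26), (2, 30)]
Compute completion times and tardiness:
  Job 1: p=8, d=8, C=8, tardiness=max(0,8-8)=0
  Job 2: p=7, d=22, C=15, tardiness=max(0,15-22)=0
  Job 3: p=7, d=26, C=22, tardiness=max(0,22-26)=0
  Job 4: p=2, d=30, C=24, tardiness=max(0,24-30)=0
Total tardiness = 0

0


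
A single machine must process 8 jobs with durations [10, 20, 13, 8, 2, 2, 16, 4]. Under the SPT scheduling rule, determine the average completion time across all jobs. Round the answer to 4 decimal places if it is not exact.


Sort jobs by processing time (SPT order): [2, 2, 4, 8, 10, 13, 16, 20]
Compute completion times sequentially:
  Job 1: processing = 2, completes at 2
  Job 2: processing = 2, completes at 4
  Job 3: processing = 4, completes at 8
  Job 4: processing = 8, completes at 16
  Job 5: processing = 10, completes at 26
  Job 6: processing = 13, completes at 39
  Job 7: processing = 16, completes at 55
  Job 8: processing = 20, completes at 75
Sum of completion times = 225
Average completion time = 225/8 = 28.125

28.125


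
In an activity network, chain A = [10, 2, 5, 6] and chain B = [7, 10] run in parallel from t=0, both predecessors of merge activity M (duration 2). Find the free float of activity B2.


ES(B2) = sum of predecessors on chain B = 7
EF(B2) = ES + duration = 7 + 10 = 17
Successor of B2 is M. ES(M) = max(sum(A), sum(B)) = max(23, 17) = 23
Free float = ES(successor) - EF(current) = 23 - 17 = 6

6


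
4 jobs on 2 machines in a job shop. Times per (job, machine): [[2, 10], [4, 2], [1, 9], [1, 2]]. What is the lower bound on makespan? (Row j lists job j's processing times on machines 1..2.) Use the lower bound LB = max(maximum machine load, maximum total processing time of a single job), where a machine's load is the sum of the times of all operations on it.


Machine loads:
  Machine 1: 2 + 4 + 1 + 1 = 8
  Machine 2: 10 + 2 + 9 + 2 = 23
Max machine load = 23
Job totals:
  Job 1: 12
  Job 2: 6
  Job 3: 10
  Job 4: 3
Max job total = 12
Lower bound = max(23, 12) = 23

23


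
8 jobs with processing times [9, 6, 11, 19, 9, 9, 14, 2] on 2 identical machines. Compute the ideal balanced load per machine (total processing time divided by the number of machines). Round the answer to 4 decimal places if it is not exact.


Total processing time = 9 + 6 + 11 + 19 + 9 + 9 + 14 + 2 = 79
Number of machines = 2
Ideal balanced load = 79 / 2 = 39.5

39.5


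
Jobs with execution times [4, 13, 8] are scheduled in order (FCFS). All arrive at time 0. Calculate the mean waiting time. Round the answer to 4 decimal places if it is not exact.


FCFS order (as given): [4, 13, 8]
Waiting times:
  Job 1: wait = 0
  Job 2: wait = 4
  Job 3: wait = 17
Sum of waiting times = 21
Average waiting time = 21/3 = 7.0

7.0


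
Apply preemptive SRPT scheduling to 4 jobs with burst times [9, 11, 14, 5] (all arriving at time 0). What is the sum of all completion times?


Since all jobs arrive at t=0, SRPT equals SPT ordering.
SPT order: [5, 9, 11, 14]
Completion times:
  Job 1: p=5, C=5
  Job 2: p=9, C=14
  Job 3: p=11, C=25
  Job 4: p=14, C=39
Total completion time = 5 + 14 + 25 + 39 = 83

83


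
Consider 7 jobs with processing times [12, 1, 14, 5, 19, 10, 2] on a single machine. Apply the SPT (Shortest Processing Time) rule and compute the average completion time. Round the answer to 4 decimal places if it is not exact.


Sort jobs by processing time (SPT order): [1, 2, 5, 10, 12, 14, 19]
Compute completion times sequentially:
  Job 1: processing = 1, completes at 1
  Job 2: processing = 2, completes at 3
  Job 3: processing = 5, completes at 8
  Job 4: processing = 10, completes at 18
  Job 5: processing = 12, completes at 30
  Job 6: processing = 14, completes at 44
  Job 7: processing = 19, completes at 63
Sum of completion times = 167
Average completion time = 167/7 = 23.8571

23.8571


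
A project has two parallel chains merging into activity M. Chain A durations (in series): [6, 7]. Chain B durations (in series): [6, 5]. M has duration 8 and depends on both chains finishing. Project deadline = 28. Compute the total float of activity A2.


Forward pass: ES(A2) = sum of predecessors on chain A = 6
EF = ES + duration = 6 + 7 = 13
Backward pass: LF(M) = deadline = 28; LS(M) = 28 - 8 = 20
LF(A2) = LS(M) - sum(successors on chain A) = 20 - 0 = 20
LS = LF - duration = 20 - 7 = 13
Total float = LS - ES = 13 - 6 = 7

7


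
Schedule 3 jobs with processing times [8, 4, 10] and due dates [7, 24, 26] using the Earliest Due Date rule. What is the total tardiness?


Sort by due date (EDD order): [(8, 7), (4, 24), (10, 26)]
Compute completion times and tardiness:
  Job 1: p=8, d=7, C=8, tardiness=max(0,8-7)=1
  Job 2: p=4, d=24, C=12, tardiness=max(0,12-24)=0
  Job 3: p=10, d=26, C=22, tardiness=max(0,22-26)=0
Total tardiness = 1

1


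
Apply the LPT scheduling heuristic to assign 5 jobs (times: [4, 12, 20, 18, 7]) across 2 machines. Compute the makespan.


Sort jobs in decreasing order (LPT): [20, 18, 12, 7, 4]
Assign each job to the least loaded machine:
  Machine 1: jobs [20, 7, 4], load = 31
  Machine 2: jobs [18, 12], load = 30
Makespan = max load = 31

31


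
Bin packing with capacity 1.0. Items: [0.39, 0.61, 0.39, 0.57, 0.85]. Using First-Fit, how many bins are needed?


Place items sequentially using First-Fit:
  Item 0.39 -> new Bin 1
  Item 0.61 -> Bin 1 (now 1.0)
  Item 0.39 -> new Bin 2
  Item 0.57 -> Bin 2 (now 0.96)
  Item 0.85 -> new Bin 3
Total bins used = 3

3


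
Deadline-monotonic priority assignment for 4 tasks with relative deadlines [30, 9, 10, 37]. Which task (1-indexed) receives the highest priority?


Sort tasks by relative deadline (ascending):
  Task 2: deadline = 9
  Task 3: deadline = 10
  Task 1: deadline = 30
  Task 4: deadline = 37
Priority order (highest first): [2, 3, 1, 4]
Highest priority task = 2

2


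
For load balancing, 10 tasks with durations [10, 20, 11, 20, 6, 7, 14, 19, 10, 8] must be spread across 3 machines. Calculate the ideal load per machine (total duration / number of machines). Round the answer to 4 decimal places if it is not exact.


Total processing time = 10 + 20 + 11 + 20 + 6 + 7 + 14 + 19 + 10 + 8 = 125
Number of machines = 3
Ideal balanced load = 125 / 3 = 41.6667

41.6667


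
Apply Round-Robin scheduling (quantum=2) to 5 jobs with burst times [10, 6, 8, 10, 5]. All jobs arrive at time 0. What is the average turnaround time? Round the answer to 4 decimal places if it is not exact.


Time quantum = 2
Execution trace:
  J1 runs 2 units, time = 2
  J2 runs 2 units, time = 4
  J3 runs 2 units, time = 6
  J4 runs 2 units, time = 8
  J5 runs 2 units, time = 10
  J1 runs 2 units, time = 12
  J2 runs 2 units, time = 14
  J3 runs 2 units, time = 16
  J4 runs 2 units, time = 18
  J5 runs 2 units, time = 20
  J1 runs 2 units, time = 22
  J2 runs 2 units, time = 24
  J3 runs 2 units, time = 26
  J4 runs 2 units, time = 28
  J5 runs 1 units, time = 29
  J1 runs 2 units, time = 31
  J3 runs 2 units, time = 33
  J4 runs 2 units, time = 35
  J1 runs 2 units, time = 37
  J4 runs 2 units, time = 39
Finish times: [37, 24, 33, 39, 29]
Average turnaround = 162/5 = 32.4

32.4


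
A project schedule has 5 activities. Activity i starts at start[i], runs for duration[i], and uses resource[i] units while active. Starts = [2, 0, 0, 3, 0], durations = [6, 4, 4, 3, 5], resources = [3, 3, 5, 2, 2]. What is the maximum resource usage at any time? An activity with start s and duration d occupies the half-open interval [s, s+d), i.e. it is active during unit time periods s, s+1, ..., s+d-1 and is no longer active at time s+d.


Each activity i is active on [start_i, start_i + duration_i).
Compute total resource usage per time slot:
  t=0: active resources = [3, 5, 2], total = 10
  t=1: active resources = [3, 5, 2], total = 10
  t=2: active resources = [3, 3, 5, 2], total = 13
  t=3: active resources = [3, 3, 5, 2, 2], total = 15
  t=4: active resources = [3, 2, 2], total = 7
  t=5: active resources = [3, 2], total = 5
  t=6: active resources = [3], total = 3
  t=7: active resources = [3], total = 3
Peak resource demand = 15

15


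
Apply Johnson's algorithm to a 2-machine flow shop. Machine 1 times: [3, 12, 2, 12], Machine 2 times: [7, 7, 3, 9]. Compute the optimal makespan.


Apply Johnson's rule:
  Group 1 (a <= b): [(3, 2, 3), (1, 3, 7)]
  Group 2 (a > b): [(4, 12, 9), (2, 12, 7)]
Optimal job order: [3, 1, 4, 2]
Schedule:
  Job 3: M1 done at 2, M2 done at 5
  Job 1: M1 done at 5, M2 done at 12
  Job 4: M1 done at 17, M2 done at 26
  Job 2: M1 done at 29, M2 done at 36
Makespan = 36

36


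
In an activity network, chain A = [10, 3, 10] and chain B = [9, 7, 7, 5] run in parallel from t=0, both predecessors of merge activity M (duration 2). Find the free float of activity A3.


ES(A3) = sum of predecessors on chain A = 13
EF(A3) = ES + duration = 13 + 10 = 23
Successor of A3 is M. ES(M) = max(sum(A), sum(B)) = max(23, 28) = 28
Free float = ES(successor) - EF(current) = 28 - 23 = 5

5


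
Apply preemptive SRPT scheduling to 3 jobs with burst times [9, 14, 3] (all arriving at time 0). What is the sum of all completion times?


Since all jobs arrive at t=0, SRPT equals SPT ordering.
SPT order: [3, 9, 14]
Completion times:
  Job 1: p=3, C=3
  Job 2: p=9, C=12
  Job 3: p=14, C=26
Total completion time = 3 + 12 + 26 = 41

41


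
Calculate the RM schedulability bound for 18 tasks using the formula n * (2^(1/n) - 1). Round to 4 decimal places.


Compute 2^(1/18) = 1.0392592260
Subtract 1: 1.0392592260 - 1 = 0.0392592260
Multiply by n: 18 * 0.0392592260 = 0.7066660680
Round to 4 dp: 0.7067

0.7067


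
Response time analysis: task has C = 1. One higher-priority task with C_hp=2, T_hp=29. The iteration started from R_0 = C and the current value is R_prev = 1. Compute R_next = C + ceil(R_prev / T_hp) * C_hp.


R_next = C + ceil(R_prev / T_hp) * C_hp
ceil(1 / 29) = ceil(0.0345) = 1
Interference = 1 * 2 = 2
R_next = 1 + 2 = 3

3


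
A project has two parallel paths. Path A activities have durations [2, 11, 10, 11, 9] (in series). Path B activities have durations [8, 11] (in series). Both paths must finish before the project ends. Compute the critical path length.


Path A total = 2 + 11 + 10 + 11 + 9 = 43
Path B total = 8 + 11 = 19
Critical path = longest path = max(43, 19) = 43

43


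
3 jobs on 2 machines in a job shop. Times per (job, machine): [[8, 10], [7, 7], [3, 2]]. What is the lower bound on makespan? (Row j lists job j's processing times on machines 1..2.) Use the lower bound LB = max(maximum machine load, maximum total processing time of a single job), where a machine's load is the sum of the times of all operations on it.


Machine loads:
  Machine 1: 8 + 7 + 3 = 18
  Machine 2: 10 + 7 + 2 = 19
Max machine load = 19
Job totals:
  Job 1: 18
  Job 2: 14
  Job 3: 5
Max job total = 18
Lower bound = max(19, 18) = 19

19


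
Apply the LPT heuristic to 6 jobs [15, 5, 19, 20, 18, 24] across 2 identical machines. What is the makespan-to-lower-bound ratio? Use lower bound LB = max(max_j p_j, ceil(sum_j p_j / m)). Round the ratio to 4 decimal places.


LPT order: [24, 20, 19, 18, 15, 5]
Machine loads after assignment: [47, 54]
LPT makespan = 54
Lower bound = max(max_job, ceil(total/2)) = max(24, 51) = 51
Ratio = 54 / 51 = 1.0588

1.0588


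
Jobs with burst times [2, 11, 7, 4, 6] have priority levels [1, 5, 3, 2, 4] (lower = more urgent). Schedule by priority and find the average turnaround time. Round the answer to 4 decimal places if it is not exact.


Sort by priority (ascending = highest first):
Order: [(1, 2), (2, 4), (3, 7), (4, 6), (5, 11)]
Completion times:
  Priority 1, burst=2, C=2
  Priority 2, burst=4, C=6
  Priority 3, burst=7, C=13
  Priority 4, burst=6, C=19
  Priority 5, burst=11, C=30
Average turnaround = 70/5 = 14.0

14.0


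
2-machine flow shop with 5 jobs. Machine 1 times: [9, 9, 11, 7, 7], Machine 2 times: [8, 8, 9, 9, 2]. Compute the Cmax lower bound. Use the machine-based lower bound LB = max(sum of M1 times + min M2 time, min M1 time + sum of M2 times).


LB1 = sum(M1 times) + min(M2 times) = 43 + 2 = 45
LB2 = min(M1 times) + sum(M2 times) = 7 + 36 = 43
Lower bound = max(LB1, LB2) = max(45, 43) = 45

45


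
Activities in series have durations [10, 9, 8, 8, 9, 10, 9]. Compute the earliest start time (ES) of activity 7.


Activity 7 starts after activities 1 through 6 complete.
Predecessor durations: [10, 9, 8, 8, 9, 10]
ES = 10 + 9 + 8 + 8 + 9 + 10 = 54

54


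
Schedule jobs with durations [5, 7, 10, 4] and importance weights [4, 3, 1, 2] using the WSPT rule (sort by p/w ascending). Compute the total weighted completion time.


Compute p/w ratios and sort ascending (WSPT): [(5, 4), (4, 2), (7, 3), (10, 1)]
Compute weighted completion times:
  Job (p=5,w=4): C=5, w*C=4*5=20
  Job (p=4,w=2): C=9, w*C=2*9=18
  Job (p=7,w=3): C=16, w*C=3*16=48
  Job (p=10,w=1): C=26, w*C=1*26=26
Total weighted completion time = 112

112


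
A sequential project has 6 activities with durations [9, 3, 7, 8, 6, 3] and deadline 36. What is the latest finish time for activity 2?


LF(activity 2) = deadline - sum of successor durations
Successors: activities 3 through 6 with durations [7, 8, 6, 3]
Sum of successor durations = 24
LF = 36 - 24 = 12

12


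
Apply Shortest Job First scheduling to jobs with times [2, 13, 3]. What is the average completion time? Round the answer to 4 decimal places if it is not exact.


SJF order (ascending): [2, 3, 13]
Completion times:
  Job 1: burst=2, C=2
  Job 2: burst=3, C=5
  Job 3: burst=13, C=18
Average completion = 25/3 = 8.3333

8.3333


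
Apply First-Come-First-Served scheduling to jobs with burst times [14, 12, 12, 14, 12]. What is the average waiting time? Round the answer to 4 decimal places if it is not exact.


FCFS order (as given): [14, 12, 12, 14, 12]
Waiting times:
  Job 1: wait = 0
  Job 2: wait = 14
  Job 3: wait = 26
  Job 4: wait = 38
  Job 5: wait = 52
Sum of waiting times = 130
Average waiting time = 130/5 = 26.0

26.0


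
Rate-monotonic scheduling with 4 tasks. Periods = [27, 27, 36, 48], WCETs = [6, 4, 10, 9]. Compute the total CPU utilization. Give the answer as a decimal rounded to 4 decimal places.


Compute individual utilizations (exact fractions):
  Task 1: C/T = 6/27 = 2/9 (approx. 0.2222)
  Task 2: C/T = 4/27 (approx. 0.1481)
  Task 3: C/T = 10/36 = 5/18 (approx. 0.2778)
  Task 4: C/T = 9/48 = 3/16 (approx. 0.1875)
Total utilization U = 2/9 + 4/27 + 5/18 + 3/16 = 361/432
Rounded to 4 decimal places: U = 0.8356
RM (Liu & Layland) bound for 4 tasks = 0.756828; compare with U = 361/432 (approx. 0.835648)
bound < U <= 1, so the RM sufficient condition is not met (inconclusive; an exact test such as response-time analysis is needed).

0.8356


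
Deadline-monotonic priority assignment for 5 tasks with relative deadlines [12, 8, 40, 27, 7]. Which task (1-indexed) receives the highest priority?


Sort tasks by relative deadline (ascending):
  Task 5: deadline = 7
  Task 2: deadline = 8
  Task 1: deadline = 12
  Task 4: deadline = 27
  Task 3: deadline = 40
Priority order (highest first): [5, 2, 1, 4, 3]
Highest priority task = 5

5


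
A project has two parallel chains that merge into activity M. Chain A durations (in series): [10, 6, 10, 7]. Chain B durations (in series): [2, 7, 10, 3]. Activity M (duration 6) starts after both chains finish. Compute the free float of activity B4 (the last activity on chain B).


ES(B4) = sum of predecessors on chain B = 19
EF(B4) = ES + duration = 19 + 3 = 22
Successor of B4 is M. ES(M) = max(sum(A), sum(B)) = max(33, 22) = 33
Free float = ES(successor) - EF(current) = 33 - 22 = 11

11


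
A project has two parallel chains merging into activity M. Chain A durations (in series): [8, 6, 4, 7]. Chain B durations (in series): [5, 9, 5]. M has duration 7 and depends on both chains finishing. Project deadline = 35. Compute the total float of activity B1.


Forward pass: ES(B1) = sum of predecessors on chain B = 0
EF = ES + duration = 0 + 5 = 5
Backward pass: LF(M) = deadline = 35; LS(M) = 35 - 7 = 28
LF(B1) = LS(M) - sum(successors on chain B) = 28 - 14 = 14
LS = LF - duration = 14 - 5 = 9
Total float = LS - ES = 9 - 0 = 9

9


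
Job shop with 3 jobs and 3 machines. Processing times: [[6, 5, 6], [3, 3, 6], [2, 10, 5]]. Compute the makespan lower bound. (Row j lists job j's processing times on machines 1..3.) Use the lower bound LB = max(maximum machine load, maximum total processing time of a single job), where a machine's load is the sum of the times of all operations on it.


Machine loads:
  Machine 1: 6 + 3 + 2 = 11
  Machine 2: 5 + 3 + 10 = 18
  Machine 3: 6 + 6 + 5 = 17
Max machine load = 18
Job totals:
  Job 1: 17
  Job 2: 12
  Job 3: 17
Max job total = 17
Lower bound = max(18, 17) = 18

18


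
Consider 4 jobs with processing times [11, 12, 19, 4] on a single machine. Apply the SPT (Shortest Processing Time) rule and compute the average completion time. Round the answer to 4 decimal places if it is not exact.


Sort jobs by processing time (SPT order): [4, 11, 12, 19]
Compute completion times sequentially:
  Job 1: processing = 4, completes at 4
  Job 2: processing = 11, completes at 15
  Job 3: processing = 12, completes at 27
  Job 4: processing = 19, completes at 46
Sum of completion times = 92
Average completion time = 92/4 = 23.0

23.0


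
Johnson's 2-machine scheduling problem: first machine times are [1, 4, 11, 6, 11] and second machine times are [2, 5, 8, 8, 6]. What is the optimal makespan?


Apply Johnson's rule:
  Group 1 (a <= b): [(1, 1, 2), (2, 4, 5), (4, 6, 8)]
  Group 2 (a > b): [(3, 11, 8), (5, 11, 6)]
Optimal job order: [1, 2, 4, 3, 5]
Schedule:
  Job 1: M1 done at 1, M2 done at 3
  Job 2: M1 done at 5, M2 done at 10
  Job 4: M1 done at 11, M2 done at 19
  Job 3: M1 done at 22, M2 done at 30
  Job 5: M1 done at 33, M2 done at 39
Makespan = 39

39


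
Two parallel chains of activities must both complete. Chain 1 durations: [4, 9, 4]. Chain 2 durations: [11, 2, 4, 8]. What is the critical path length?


Path A total = 4 + 9 + 4 = 17
Path B total = 11 + 2 + 4 + 8 = 25
Critical path = longest path = max(17, 25) = 25

25


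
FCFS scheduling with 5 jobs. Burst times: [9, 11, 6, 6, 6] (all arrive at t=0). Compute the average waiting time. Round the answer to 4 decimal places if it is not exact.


FCFS order (as given): [9, 11, 6, 6, 6]
Waiting times:
  Job 1: wait = 0
  Job 2: wait = 9
  Job 3: wait = 20
  Job 4: wait = 26
  Job 5: wait = 32
Sum of waiting times = 87
Average waiting time = 87/5 = 17.4

17.4


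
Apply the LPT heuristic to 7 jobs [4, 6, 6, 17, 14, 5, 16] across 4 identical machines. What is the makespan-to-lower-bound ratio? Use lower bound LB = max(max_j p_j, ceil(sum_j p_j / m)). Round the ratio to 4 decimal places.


LPT order: [17, 16, 14, 6, 6, 5, 4]
Machine loads after assignment: [17, 16, 18, 17]
LPT makespan = 18
Lower bound = max(max_job, ceil(total/4)) = max(17, 17) = 17
Ratio = 18 / 17 = 1.0588

1.0588


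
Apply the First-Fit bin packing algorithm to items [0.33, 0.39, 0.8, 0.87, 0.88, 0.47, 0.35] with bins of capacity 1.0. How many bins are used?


Place items sequentially using First-Fit:
  Item 0.33 -> new Bin 1
  Item 0.39 -> Bin 1 (now 0.72)
  Item 0.8 -> new Bin 2
  Item 0.87 -> new Bin 3
  Item 0.88 -> new Bin 4
  Item 0.47 -> new Bin 5
  Item 0.35 -> Bin 5 (now 0.82)
Total bins used = 5

5


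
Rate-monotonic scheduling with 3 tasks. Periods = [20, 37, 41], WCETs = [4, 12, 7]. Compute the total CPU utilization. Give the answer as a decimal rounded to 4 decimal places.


Compute individual utilizations (exact fractions):
  Task 1: C/T = 4/20 = 1/5 (approx. 0.2)
  Task 2: C/T = 12/37 (approx. 0.3243)
  Task 3: C/T = 7/41 (approx. 0.1707)
Total utilization U = 1/5 + 12/37 + 7/41 = 5272/7585
Rounded to 4 decimal places: U = 0.6951
RM (Liu & Layland) bound for 3 tasks = 0.779763; compare with U = 5272/7585 (approx. 0.695056)
U <= bound, so schedulable by RM sufficient condition.

0.6951


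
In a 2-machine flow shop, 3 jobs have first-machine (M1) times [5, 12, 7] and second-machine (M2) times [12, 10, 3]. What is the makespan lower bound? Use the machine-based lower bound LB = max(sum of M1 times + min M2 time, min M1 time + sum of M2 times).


LB1 = sum(M1 times) + min(M2 times) = 24 + 3 = 27
LB2 = min(M1 times) + sum(M2 times) = 5 + 25 = 30
Lower bound = max(LB1, LB2) = max(27, 30) = 30

30


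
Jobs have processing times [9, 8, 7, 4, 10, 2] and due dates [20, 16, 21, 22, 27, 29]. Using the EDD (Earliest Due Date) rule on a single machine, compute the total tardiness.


Sort by due date (EDD order): [(8, 16), (9, 20), (7, 21), (4, 22), (10, 27), (2, 29)]
Compute completion times and tardiness:
  Job 1: p=8, d=16, C=8, tardiness=max(0,8-16)=0
  Job 2: p=9, d=20, C=17, tardiness=max(0,17-20)=0
  Job 3: p=7, d=21, C=24, tardiness=max(0,24-21)=3
  Job 4: p=4, d=22, C=28, tardiness=max(0,28-22)=6
  Job 5: p=10, d=27, C=38, tardiness=max(0,38-27)=11
  Job 6: p=2, d=29, C=40, tardiness=max(0,40-29)=11
Total tardiness = 31

31


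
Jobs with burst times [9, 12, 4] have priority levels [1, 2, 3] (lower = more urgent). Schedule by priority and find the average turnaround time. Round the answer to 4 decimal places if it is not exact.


Sort by priority (ascending = highest first):
Order: [(1, 9), (2, 12), (3, 4)]
Completion times:
  Priority 1, burst=9, C=9
  Priority 2, burst=12, C=21
  Priority 3, burst=4, C=25
Average turnaround = 55/3 = 18.3333

18.3333


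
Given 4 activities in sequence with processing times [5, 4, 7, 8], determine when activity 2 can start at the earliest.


Activity 2 starts after activities 1 through 1 complete.
Predecessor durations: [5]
ES = 5 = 5

5


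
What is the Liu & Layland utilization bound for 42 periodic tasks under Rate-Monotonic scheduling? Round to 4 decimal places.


Compute 2^(1/42) = 1.0166404394
Subtract 1: 1.0166404394 - 1 = 0.0166404394
Multiply by n: 42 * 0.0166404394 = 0.6988984548
Round to 4 dp: 0.6989

0.6989


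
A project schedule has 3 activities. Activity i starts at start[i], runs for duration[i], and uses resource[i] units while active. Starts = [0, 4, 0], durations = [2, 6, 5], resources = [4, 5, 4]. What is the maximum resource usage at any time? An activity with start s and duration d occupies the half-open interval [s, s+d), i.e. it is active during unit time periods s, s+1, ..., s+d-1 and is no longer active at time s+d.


Each activity i is active on [start_i, start_i + duration_i).
Compute total resource usage per time slot:
  t=0: active resources = [4, 4], total = 8
  t=1: active resources = [4, 4], total = 8
  t=2: active resources = [4], total = 4
  t=3: active resources = [4], total = 4
  t=4: active resources = [5, 4], total = 9
  t=5: active resources = [5], total = 5
  t=6: active resources = [5], total = 5
  t=7: active resources = [5], total = 5
  t=8: active resources = [5], total = 5
  t=9: active resources = [5], total = 5
Peak resource demand = 9

9


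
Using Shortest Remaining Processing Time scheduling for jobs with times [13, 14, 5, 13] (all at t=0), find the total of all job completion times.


Since all jobs arrive at t=0, SRPT equals SPT ordering.
SPT order: [5, 13, 13, 14]
Completion times:
  Job 1: p=5, C=5
  Job 2: p=13, C=18
  Job 3: p=13, C=31
  Job 4: p=14, C=45
Total completion time = 5 + 18 + 31 + 45 = 99

99


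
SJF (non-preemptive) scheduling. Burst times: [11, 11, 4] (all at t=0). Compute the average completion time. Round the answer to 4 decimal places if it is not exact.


SJF order (ascending): [4, 11, 11]
Completion times:
  Job 1: burst=4, C=4
  Job 2: burst=11, C=15
  Job 3: burst=11, C=26
Average completion = 45/3 = 15.0

15.0


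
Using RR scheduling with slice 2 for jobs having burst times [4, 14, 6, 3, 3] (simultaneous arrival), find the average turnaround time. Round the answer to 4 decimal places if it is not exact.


Time quantum = 2
Execution trace:
  J1 runs 2 units, time = 2
  J2 runs 2 units, time = 4
  J3 runs 2 units, time = 6
  J4 runs 2 units, time = 8
  J5 runs 2 units, time = 10
  J1 runs 2 units, time = 12
  J2 runs 2 units, time = 14
  J3 runs 2 units, time = 16
  J4 runs 1 units, time = 17
  J5 runs 1 units, time = 18
  J2 runs 2 units, time = 20
  J3 runs 2 units, time = 22
  J2 runs 2 units, time = 24
  J2 runs 2 units, time = 26
  J2 runs 2 units, time = 28
  J2 runs 2 units, time = 30
Finish times: [12, 30, 22, 17, 18]
Average turnaround = 99/5 = 19.8

19.8


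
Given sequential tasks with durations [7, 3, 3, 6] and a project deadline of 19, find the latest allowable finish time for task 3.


LF(activity 3) = deadline - sum of successor durations
Successors: activities 4 through 4 with durations [6]
Sum of successor durations = 6
LF = 19 - 6 = 13

13


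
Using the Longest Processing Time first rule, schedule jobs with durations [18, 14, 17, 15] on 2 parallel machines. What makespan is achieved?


Sort jobs in decreasing order (LPT): [18, 17, 15, 14]
Assign each job to the least loaded machine:
  Machine 1: jobs [18, 14], load = 32
  Machine 2: jobs [17, 15], load = 32
Makespan = max load = 32

32


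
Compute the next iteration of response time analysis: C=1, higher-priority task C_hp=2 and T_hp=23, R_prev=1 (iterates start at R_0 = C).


R_next = C + ceil(R_prev / T_hp) * C_hp
ceil(1 / 23) = ceil(0.0435) = 1
Interference = 1 * 2 = 2
R_next = 1 + 2 = 3

3


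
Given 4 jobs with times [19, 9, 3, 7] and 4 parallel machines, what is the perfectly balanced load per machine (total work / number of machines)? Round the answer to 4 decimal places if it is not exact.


Total processing time = 19 + 9 + 3 + 7 = 38
Number of machines = 4
Ideal balanced load = 38 / 4 = 9.5

9.5


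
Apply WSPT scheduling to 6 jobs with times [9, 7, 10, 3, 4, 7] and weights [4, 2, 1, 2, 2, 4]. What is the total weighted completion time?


Compute p/w ratios and sort ascending (WSPT): [(3, 2), (7, 4), (4, 2), (9, 4), (7, 2), (10, 1)]
Compute weighted completion times:
  Job (p=3,w=2): C=3, w*C=2*3=6
  Job (p=7,w=4): C=10, w*C=4*10=40
  Job (p=4,w=2): C=14, w*C=2*14=28
  Job (p=9,w=4): C=23, w*C=4*23=92
  Job (p=7,w=2): C=30, w*C=2*30=60
  Job (p=10,w=1): C=40, w*C=1*40=40
Total weighted completion time = 266

266


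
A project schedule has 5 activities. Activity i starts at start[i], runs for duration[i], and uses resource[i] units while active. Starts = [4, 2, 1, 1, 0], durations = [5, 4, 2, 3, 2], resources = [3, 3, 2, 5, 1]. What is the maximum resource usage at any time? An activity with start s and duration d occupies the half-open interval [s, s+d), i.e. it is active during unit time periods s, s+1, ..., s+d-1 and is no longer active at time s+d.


Each activity i is active on [start_i, start_i + duration_i).
Compute total resource usage per time slot:
  t=0: active resources = [1], total = 1
  t=1: active resources = [2, 5, 1], total = 8
  t=2: active resources = [3, 2, 5], total = 10
  t=3: active resources = [3, 5], total = 8
  t=4: active resources = [3, 3], total = 6
  t=5: active resources = [3, 3], total = 6
  t=6: active resources = [3], total = 3
  t=7: active resources = [3], total = 3
  t=8: active resources = [3], total = 3
Peak resource demand = 10

10


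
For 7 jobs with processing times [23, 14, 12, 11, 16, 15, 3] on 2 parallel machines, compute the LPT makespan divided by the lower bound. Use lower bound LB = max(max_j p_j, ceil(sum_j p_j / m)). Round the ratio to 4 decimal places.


LPT order: [23, 16, 15, 14, 12, 11, 3]
Machine loads after assignment: [48, 46]
LPT makespan = 48
Lower bound = max(max_job, ceil(total/2)) = max(23, 47) = 47
Ratio = 48 / 47 = 1.0213

1.0213
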